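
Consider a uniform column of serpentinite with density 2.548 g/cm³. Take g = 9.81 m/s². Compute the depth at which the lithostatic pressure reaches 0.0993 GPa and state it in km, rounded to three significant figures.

3.97 km

h = P/(ρg) = 0.0993 GPa / (2548 kg/m³ × 9.81 m/s²) = 9.930×10^7 Pa / 24996 Pa/m = 3972.7 m
= 3.9727 km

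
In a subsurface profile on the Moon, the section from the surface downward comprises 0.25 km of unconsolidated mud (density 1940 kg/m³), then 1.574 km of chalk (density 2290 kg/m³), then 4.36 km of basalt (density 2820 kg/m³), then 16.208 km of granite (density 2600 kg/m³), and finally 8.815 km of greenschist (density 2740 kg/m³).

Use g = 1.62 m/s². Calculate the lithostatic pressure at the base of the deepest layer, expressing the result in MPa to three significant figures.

134 MPa

unconsolidated mud: 1940 kg/m³ × 1.62 m/s² × 250 m = 7.857×10^5 Pa = 0.7857 MPa
chalk: 2290 kg/m³ × 1.62 m/s² × 1574 m = 5.839×10^6 Pa = 5.839 MPa
basalt: 2820 kg/m³ × 1.62 m/s² × 4360 m = 1.992×10^7 Pa = 19.92 MPa
granite: 2600 kg/m³ × 1.62 m/s² × 16208 m = 6.827×10^7 Pa = 68.27 MPa
greenschist: 2740 kg/m³ × 1.62 m/s² × 8815 m = 3.913×10^7 Pa = 39.13 MPa
Total = 0.7857 + 5.839 + 19.92 + 68.27 + 39.13 = 133.94 MPa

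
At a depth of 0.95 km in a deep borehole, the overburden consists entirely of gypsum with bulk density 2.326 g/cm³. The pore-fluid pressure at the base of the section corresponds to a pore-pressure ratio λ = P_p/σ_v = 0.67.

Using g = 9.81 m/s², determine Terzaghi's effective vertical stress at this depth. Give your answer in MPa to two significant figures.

Overburden (lithostatic) stress σ_v:
gypsum: 2326 kg/m³ × 9.81 m/s² × 950 m = 2.168×10^7 Pa = 21.68 MPa
Pore pressure P_p = λ·σ_v = 0.67 × 21.68 MPa = 14.52 MPa
Effective stress σ' = σ_v − P_p = 21.68 − 14.52 = 7.1535 MPa

7.2 MPa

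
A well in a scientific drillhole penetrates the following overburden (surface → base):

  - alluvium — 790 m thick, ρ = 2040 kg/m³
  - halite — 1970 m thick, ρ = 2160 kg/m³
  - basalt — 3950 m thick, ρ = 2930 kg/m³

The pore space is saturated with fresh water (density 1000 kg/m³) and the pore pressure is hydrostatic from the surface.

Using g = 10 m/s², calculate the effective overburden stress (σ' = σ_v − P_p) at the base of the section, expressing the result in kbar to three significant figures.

Overburden (lithostatic) stress σ_v:
alluvium: 2040 kg/m³ × 10 m/s² × 790 m = 1.612×10^7 Pa = 16.12 MPa
halite: 2160 kg/m³ × 10 m/s² × 1970 m = 4.255×10^7 Pa = 42.55 MPa
basalt: 2930 kg/m³ × 10 m/s² × 3950 m = 1.157×10^8 Pa = 115.7 MPa
Total = 16.12 + 42.55 + 115.7 = 174.40 MPa
Pore pressure P_p = 1000 kg/m³ × 10 m/s² × 6710 m = 6.710×10^7 Pa = 67.10 MPa
Effective stress σ' = σ_v − P_p = 174.4 − 67.10 = 107.30 MPa = 1.0730 kbar

1.07 kbar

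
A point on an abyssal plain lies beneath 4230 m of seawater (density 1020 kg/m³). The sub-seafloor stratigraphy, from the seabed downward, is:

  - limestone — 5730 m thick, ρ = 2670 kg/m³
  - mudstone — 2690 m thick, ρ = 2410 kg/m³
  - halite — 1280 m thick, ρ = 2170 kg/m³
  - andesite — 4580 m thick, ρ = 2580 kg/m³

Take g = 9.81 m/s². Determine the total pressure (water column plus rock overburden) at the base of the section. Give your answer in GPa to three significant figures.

seawater: 1020 kg/m³ × 9.81 m/s² × 4230 m = 4.233×10^7 Pa = 0.04233 GPa
limestone: 2670 kg/m³ × 9.81 m/s² × 5730 m = 1.501×10^8 Pa = 0.1501 GPa
mudstone: 2410 kg/m³ × 9.81 m/s² × 2690 m = 6.360×10^7 Pa = 0.06360 GPa
halite: 2170 kg/m³ × 9.81 m/s² × 1280 m = 2.725×10^7 Pa = 0.02725 GPa
andesite: 2580 kg/m³ × 9.81 m/s² × 4580 m = 1.159×10^8 Pa = 0.1159 GPa
Total = 0.04233 + 0.1501 + 0.06360 + 0.02725 + 0.1159 = 0.39917 GPa

0.399 GPa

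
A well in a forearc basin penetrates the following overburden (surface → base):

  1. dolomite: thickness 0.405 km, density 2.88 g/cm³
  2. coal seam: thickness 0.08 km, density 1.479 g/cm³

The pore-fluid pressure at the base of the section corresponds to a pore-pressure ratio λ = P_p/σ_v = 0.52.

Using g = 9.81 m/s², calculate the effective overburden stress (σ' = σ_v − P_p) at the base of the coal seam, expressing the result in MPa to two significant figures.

Overburden (lithostatic) stress σ_v:
dolomite: 2880 kg/m³ × 9.81 m/s² × 405 m = 1.144×10^7 Pa = 11.44 MPa
coal seam: 1479 kg/m³ × 9.81 m/s² × 80 m = 1.161×10^6 Pa = 1.161 MPa
Total = 11.44 + 1.161 = 12.603 MPa
Pore pressure P_p = λ·σ_v = 0.52 × 12.60 MPa = 6.554 MPa
Effective stress σ' = σ_v − P_p = 12.60 − 6.554 = 6.0495 MPa

6.0 MPa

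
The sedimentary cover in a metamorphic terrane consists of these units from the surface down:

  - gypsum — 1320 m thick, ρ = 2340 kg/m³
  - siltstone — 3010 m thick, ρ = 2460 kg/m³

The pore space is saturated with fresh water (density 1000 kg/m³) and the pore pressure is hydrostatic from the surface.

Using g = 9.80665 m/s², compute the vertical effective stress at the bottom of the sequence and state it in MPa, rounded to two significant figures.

Overburden (lithostatic) stress σ_v:
gypsum: 2340 kg/m³ × 9.80665 m/s² × 1320 m = 3.029×10^7 Pa = 30.29 MPa
siltstone: 2460 kg/m³ × 9.80665 m/s² × 3010 m = 7.261×10^7 Pa = 72.61 MPa
Total = 30.29 + 72.61 = 102.91 MPa
Pore pressure P_p = 1000 kg/m³ × 9.80665 m/s² × 4330 m = 4.246×10^7 Pa = 42.46 MPa
Effective stress σ' = σ_v − P_p = 102.9 − 42.46 = 60.442 MPa

60 MPa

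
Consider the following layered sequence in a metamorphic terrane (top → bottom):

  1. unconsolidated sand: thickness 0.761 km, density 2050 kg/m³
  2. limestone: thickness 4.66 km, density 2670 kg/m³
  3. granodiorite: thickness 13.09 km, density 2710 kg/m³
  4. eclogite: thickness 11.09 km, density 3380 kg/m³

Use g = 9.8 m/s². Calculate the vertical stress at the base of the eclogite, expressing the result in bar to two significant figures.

8500 bar

unconsolidated sand: 2050 kg/m³ × 9.8 m/s² × 761 m = 1.529×10^7 Pa = 152.9 bar
limestone: 2670 kg/m³ × 9.8 m/s² × 4660 m = 1.219×10^8 Pa = 1219 bar
granodiorite: 2710 kg/m³ × 9.8 m/s² × 13090 m = 3.476×10^8 Pa = 3476 bar
eclogite: 3380 kg/m³ × 9.8 m/s² × 11090 m = 3.673×10^8 Pa = 3673 bar
Total = 152.9 + 1219 + 3476 + 3673 = 8522.1 bar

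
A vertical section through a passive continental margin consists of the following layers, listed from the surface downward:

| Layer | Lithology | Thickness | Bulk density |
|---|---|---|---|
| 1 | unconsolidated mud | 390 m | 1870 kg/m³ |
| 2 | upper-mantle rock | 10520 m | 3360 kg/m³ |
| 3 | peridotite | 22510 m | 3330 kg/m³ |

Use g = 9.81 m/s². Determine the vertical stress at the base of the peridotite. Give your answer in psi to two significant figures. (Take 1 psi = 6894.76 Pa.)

unconsolidated mud: 1870 kg/m³ × 9.81 m/s² × 390 m = 7.154×10^6 Pa = 1038 psi
upper-mantle rock: 3360 kg/m³ × 9.81 m/s² × 10520 m = 3.468×10^8 Pa = 50293 psi
peridotite: 3330 kg/m³ × 9.81 m/s² × 22510 m = 7.353×10^8 Pa = 1.067×10^5 psi
Total = 1038 + 50293 + 1.067×10^5 = 1.5798×10^5 psi

160000 psi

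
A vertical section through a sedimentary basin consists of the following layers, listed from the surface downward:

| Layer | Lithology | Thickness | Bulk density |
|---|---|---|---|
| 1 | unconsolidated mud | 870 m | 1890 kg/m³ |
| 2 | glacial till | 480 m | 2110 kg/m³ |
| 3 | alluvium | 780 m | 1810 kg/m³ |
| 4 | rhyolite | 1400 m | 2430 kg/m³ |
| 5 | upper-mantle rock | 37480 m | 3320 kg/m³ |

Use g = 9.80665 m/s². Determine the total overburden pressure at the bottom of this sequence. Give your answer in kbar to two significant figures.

unconsolidated mud: 1890 kg/m³ × 9.80665 m/s² × 870 m = 1.613×10^7 Pa = 0.1613 kbar
glacial till: 2110 kg/m³ × 9.80665 m/s² × 480 m = 9.932×10^6 Pa = 0.09932 kbar
alluvium: 1810 kg/m³ × 9.80665 m/s² × 780 m = 1.385×10^7 Pa = 0.1385 kbar
rhyolite: 2430 kg/m³ × 9.80665 m/s² × 1400 m = 3.336×10^7 Pa = 0.3336 kbar
upper-mantle rock: 3320 kg/m³ × 9.80665 m/s² × 37480 m = 1.220×10^9 Pa = 12.20 kbar
Total = 0.1613 + 0.09932 + 0.1385 + 0.3336 + 12.20 = 12.935 kbar

13 kbar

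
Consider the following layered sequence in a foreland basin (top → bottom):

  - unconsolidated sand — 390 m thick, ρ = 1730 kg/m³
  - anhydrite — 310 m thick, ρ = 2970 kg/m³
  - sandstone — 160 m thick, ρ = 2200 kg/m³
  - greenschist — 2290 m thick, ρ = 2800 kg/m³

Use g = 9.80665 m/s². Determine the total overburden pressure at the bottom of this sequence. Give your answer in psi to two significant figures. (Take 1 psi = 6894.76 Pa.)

12000 psi

unconsolidated sand: 1730 kg/m³ × 9.80665 m/s² × 390 m = 6.617×10^6 Pa = 959.6 psi
anhydrite: 2970 kg/m³ × 9.80665 m/s² × 310 m = 9.029×10^6 Pa = 1310 psi
sandstone: 2200 kg/m³ × 9.80665 m/s² × 160 m = 3.452×10^6 Pa = 500.7 psi
greenschist: 2800 kg/m³ × 9.80665 m/s² × 2290 m = 6.288×10^7 Pa = 9120 psi
Total = 959.6 + 1310 + 500.7 + 9120 = 11890 psi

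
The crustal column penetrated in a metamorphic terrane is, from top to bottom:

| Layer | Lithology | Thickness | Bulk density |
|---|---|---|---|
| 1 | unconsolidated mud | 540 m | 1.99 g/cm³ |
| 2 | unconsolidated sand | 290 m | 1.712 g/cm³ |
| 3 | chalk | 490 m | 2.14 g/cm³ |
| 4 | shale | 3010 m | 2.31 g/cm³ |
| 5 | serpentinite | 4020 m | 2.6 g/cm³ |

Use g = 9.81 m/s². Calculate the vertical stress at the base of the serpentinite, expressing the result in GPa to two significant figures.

unconsolidated mud: 1990 kg/m³ × 9.81 m/s² × 540 m = 1.054×10^7 Pa = 0.01054 GPa
unconsolidated sand: 1712 kg/m³ × 9.81 m/s² × 290 m = 4.870×10^6 Pa = 4.870×10^-3 GPa
chalk: 2140 kg/m³ × 9.81 m/s² × 490 m = 1.029×10^7 Pa = 0.01029 GPa
shale: 2310 kg/m³ × 9.81 m/s² × 3010 m = 6.821×10^7 Pa = 0.06821 GPa
serpentinite: 2600 kg/m³ × 9.81 m/s² × 4020 m = 1.025×10^8 Pa = 0.1025 GPa
Total = 0.01054 + 4.870×10^-3 + 0.01029 + 0.06821 + 0.1025 = 0.19644 GPa

0.20 GPa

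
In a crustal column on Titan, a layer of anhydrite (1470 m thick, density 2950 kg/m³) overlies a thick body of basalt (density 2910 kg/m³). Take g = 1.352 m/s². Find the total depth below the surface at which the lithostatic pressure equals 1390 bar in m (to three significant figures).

35300 m

Pressure at base of upper layers: 2950×1.352×1470 = 5.863×10^6 Pa = 58.63 bar
Remaining pressure to be supplied by basalt: 1.390×10^8 − 5.863×10^6 = 1.331×10^8 Pa
Additional depth in basalt = 1.331×10^8 Pa / (2910 kg/m³ × 1.352 m/s²) = 33840 m
Total depth = 1470 m + 33840 m = 35310 m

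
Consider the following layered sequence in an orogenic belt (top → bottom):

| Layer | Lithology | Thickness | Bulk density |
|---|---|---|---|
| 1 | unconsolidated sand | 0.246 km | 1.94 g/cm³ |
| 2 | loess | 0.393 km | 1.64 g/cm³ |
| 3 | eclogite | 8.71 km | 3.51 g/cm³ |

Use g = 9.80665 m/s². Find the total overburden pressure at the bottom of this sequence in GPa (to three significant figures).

0.311 GPa

unconsolidated sand: 1940 kg/m³ × 9.80665 m/s² × 246 m = 4.680×10^6 Pa = 4.680×10^-3 GPa
loess: 1640 kg/m³ × 9.80665 m/s² × 393 m = 6.321×10^6 Pa = 6.321×10^-3 GPa
eclogite: 3510 kg/m³ × 9.80665 m/s² × 8710 m = 2.998×10^8 Pa = 0.2998 GPa
Total = 4.680×10^-3 + 6.321×10^-3 + 0.2998 = 0.31081 GPa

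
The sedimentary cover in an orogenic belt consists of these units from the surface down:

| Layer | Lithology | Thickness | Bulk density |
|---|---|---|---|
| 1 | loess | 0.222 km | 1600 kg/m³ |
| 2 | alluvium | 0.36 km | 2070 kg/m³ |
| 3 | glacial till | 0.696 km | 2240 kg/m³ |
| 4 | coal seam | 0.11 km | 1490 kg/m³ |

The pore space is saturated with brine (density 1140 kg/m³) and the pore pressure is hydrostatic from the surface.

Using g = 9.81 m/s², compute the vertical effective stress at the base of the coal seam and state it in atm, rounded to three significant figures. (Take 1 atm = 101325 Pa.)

120 atm

Overburden (lithostatic) stress σ_v:
loess: 1600 kg/m³ × 9.81 m/s² × 222 m = 3.485×10^6 Pa = 3.485 MPa
alluvium: 2070 kg/m³ × 9.81 m/s² × 360 m = 7.310×10^6 Pa = 7.310 MPa
glacial till: 2240 kg/m³ × 9.81 m/s² × 696 m = 1.529×10^7 Pa = 15.29 MPa
coal seam: 1490 kg/m³ × 9.81 m/s² × 110 m = 1.608×10^6 Pa = 1.608 MPa
Total = 3.485 + 7.310 + 15.29 + 1.608 = 27.697 MPa
Pore pressure P_p = 1140 kg/m³ × 9.81 m/s² × 1388 m = 1.552×10^7 Pa = 15.52 MPa
Effective stress σ' = σ_v − P_p = 27.70 − 15.52 = 12.174 MPa = 120.15 atm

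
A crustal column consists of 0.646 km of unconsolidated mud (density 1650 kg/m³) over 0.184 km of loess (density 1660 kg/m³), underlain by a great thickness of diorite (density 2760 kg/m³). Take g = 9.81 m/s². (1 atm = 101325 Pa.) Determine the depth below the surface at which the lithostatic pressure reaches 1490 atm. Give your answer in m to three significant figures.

5910 m

Pressure at base of upper layers: 1650×9.81×646 + 1660×9.81×184 = 1.345×10^7 Pa = 132.8 atm
Remaining pressure to be supplied by diorite: 1.510×10^8 − 1.345×10^7 = 1.375×10^8 Pa
Additional depth in diorite = 1.375×10^8 Pa / (2760 kg/m³ × 9.81 m/s²) = 5079.2 m
Total depth = 830 m + 5079.2 m = 5909.2 m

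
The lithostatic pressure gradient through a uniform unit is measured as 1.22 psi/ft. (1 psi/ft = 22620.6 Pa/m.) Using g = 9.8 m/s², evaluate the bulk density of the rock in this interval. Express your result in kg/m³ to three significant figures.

ρ = (dP/dz)/g = 1.22 psi/ft / 9.8 m/s² = 27597 Pa/m / 9.8 m/s² = 2816.0 kg/m³

2820 kg/m³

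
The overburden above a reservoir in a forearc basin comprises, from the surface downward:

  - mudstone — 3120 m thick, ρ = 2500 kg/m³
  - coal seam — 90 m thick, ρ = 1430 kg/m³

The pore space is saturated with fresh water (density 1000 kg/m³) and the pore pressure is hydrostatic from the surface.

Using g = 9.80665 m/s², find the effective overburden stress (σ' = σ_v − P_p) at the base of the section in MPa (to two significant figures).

46 MPa

Overburden (lithostatic) stress σ_v:
mudstone: 2500 kg/m³ × 9.80665 m/s² × 3120 m = 7.649×10^7 Pa = 76.49 MPa
coal seam: 1430 kg/m³ × 9.80665 m/s² × 90 m = 1.262×10^6 Pa = 1.262 MPa
Total = 76.49 + 1.262 = 77.754 MPa
Pore pressure P_p = 1000 kg/m³ × 9.80665 m/s² × 3210 m = 3.148×10^7 Pa = 31.48 MPa
Effective stress σ' = σ_v − P_p = 77.75 − 31.48 = 46.275 MPa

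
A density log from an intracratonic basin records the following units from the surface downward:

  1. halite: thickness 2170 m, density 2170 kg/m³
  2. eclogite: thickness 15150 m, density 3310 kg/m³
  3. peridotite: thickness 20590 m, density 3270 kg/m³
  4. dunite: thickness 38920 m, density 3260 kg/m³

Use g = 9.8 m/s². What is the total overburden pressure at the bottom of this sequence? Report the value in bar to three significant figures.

halite: 2170 kg/m³ × 9.8 m/s² × 2170 m = 4.615×10^7 Pa = 461.5 bar
eclogite: 3310 kg/m³ × 9.8 m/s² × 15150 m = 4.914×10^8 Pa = 4914 bar
peridotite: 3270 kg/m³ × 9.8 m/s² × 20590 m = 6.598×10^8 Pa = 6598 bar
dunite: 3260 kg/m³ × 9.8 m/s² × 38920 m = 1.243×10^9 Pa = 12434 bar
Total = 461.5 + 4914 + 6598 + 12434 = 24408 bar

24400 bar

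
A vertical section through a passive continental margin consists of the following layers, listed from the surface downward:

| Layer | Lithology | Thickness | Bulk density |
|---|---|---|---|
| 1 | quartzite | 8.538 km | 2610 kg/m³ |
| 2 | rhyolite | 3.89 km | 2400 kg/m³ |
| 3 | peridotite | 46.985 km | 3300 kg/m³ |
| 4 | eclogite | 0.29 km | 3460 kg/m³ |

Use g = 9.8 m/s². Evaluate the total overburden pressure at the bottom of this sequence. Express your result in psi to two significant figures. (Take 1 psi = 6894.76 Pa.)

270000 psi

quartzite: 2610 kg/m³ × 9.8 m/s² × 8538 m = 2.184×10^8 Pa = 31674 psi
rhyolite: 2400 kg/m³ × 9.8 m/s² × 3890 m = 9.149×10^7 Pa = 13270 psi
peridotite: 3300 kg/m³ × 9.8 m/s² × 46985 m = 1.519×10^9 Pa = 2.204×10^5 psi
eclogite: 3460 kg/m³ × 9.8 m/s² × 290 m = 9.833×10^6 Pa = 1426 psi
Total = 31674 + 13270 + 2.204×10^5 + 1426 = 2.6675×10^5 psi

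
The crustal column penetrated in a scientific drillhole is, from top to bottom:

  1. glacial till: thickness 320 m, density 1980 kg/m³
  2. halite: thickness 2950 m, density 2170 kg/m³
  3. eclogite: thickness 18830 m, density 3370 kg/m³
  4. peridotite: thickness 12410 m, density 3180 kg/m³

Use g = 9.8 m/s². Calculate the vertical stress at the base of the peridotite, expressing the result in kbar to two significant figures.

glacial till: 1980 kg/m³ × 9.8 m/s² × 320 m = 6.209×10^6 Pa = 0.06209 kbar
halite: 2170 kg/m³ × 9.8 m/s² × 2950 m = 6.273×10^7 Pa = 0.6273 kbar
eclogite: 3370 kg/m³ × 9.8 m/s² × 18830 m = 6.219×10^8 Pa = 6.219 kbar
peridotite: 3180 kg/m³ × 9.8 m/s² × 12410 m = 3.867×10^8 Pa = 3.867 kbar
Total = 0.06209 + 0.6273 + 6.219 + 3.867 = 10.776 kbar

11 kbar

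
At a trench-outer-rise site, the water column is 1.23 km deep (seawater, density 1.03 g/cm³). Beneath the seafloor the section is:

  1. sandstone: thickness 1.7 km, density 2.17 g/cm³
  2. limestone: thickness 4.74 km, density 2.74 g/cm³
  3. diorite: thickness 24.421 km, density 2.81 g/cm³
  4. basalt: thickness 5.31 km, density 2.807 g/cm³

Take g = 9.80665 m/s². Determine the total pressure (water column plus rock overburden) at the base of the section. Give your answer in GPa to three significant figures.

seawater: 1030 kg/m³ × 9.80665 m/s² × 1230 m = 1.242×10^7 Pa = 0.01242 GPa
sandstone: 2170 kg/m³ × 9.80665 m/s² × 1700 m = 3.618×10^7 Pa = 0.03618 GPa
limestone: 2740 kg/m³ × 9.80665 m/s² × 4740 m = 1.274×10^8 Pa = 0.1274 GPa
diorite: 2810 kg/m³ × 9.80665 m/s² × 24421 m = 6.730×10^8 Pa = 0.6730 GPa
basalt: 2807 kg/m³ × 9.80665 m/s² × 5310 m = 1.462×10^8 Pa = 0.1462 GPa
Total = 0.01242 + 0.03618 + 0.1274 + 0.6730 + 0.1462 = 0.99510 GPa

0.995 GPa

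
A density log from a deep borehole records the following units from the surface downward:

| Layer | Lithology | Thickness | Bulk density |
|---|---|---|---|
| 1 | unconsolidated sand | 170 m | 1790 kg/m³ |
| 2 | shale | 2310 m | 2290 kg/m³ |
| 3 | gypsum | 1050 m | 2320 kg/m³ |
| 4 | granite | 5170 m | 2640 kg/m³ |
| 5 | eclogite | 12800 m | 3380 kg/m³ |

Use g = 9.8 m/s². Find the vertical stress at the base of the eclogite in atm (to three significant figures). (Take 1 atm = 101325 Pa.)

unconsolidated sand: 1790 kg/m³ × 9.8 m/s² × 170 m = 2.982×10^6 Pa = 29.43 atm
shale: 2290 kg/m³ × 9.8 m/s² × 2310 m = 5.184×10^7 Pa = 511.6 atm
gypsum: 2320 kg/m³ × 9.8 m/s² × 1050 m = 2.387×10^7 Pa = 235.6 atm
granite: 2640 kg/m³ × 9.8 m/s² × 5170 m = 1.338×10^8 Pa = 1320 atm
eclogite: 3380 kg/m³ × 9.8 m/s² × 12800 m = 4.240×10^8 Pa = 4184 atm
Total = 29.43 + 511.6 + 235.6 + 1320 + 4184 = 6281.2 atm

6280 atm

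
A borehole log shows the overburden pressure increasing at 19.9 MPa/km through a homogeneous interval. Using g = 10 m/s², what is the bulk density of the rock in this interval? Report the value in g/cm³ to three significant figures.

ρ = (dP/dz)/g = 19.9 MPa/km / 10 m/s² = 19900 Pa/m / 10 m/s² = 1990.0 kg/m³
= 1.990 g/cm³

1.99 g/cm³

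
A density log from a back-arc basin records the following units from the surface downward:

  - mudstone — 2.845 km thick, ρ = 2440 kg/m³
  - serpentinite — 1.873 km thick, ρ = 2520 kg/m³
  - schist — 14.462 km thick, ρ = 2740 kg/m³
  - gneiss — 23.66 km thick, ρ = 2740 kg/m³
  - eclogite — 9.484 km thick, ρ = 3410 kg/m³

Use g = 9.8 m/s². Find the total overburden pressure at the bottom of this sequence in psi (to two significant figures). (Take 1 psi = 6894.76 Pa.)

210000 psi

mudstone: 2440 kg/m³ × 9.8 m/s² × 2845 m = 6.803×10^7 Pa = 9867 psi
serpentinite: 2520 kg/m³ × 9.8 m/s² × 1873 m = 4.626×10^7 Pa = 6709 psi
schist: 2740 kg/m³ × 9.8 m/s² × 14462 m = 3.883×10^8 Pa = 56323 psi
gneiss: 2740 kg/m³ × 9.8 m/s² × 23660 m = 6.353×10^8 Pa = 92145 psi
eclogite: 3410 kg/m³ × 9.8 m/s² × 9484 m = 3.169×10^8 Pa = 45968 psi
Total = 9867 + 6709 + 56323 + 92145 + 45968 = 2.1101×10^5 psi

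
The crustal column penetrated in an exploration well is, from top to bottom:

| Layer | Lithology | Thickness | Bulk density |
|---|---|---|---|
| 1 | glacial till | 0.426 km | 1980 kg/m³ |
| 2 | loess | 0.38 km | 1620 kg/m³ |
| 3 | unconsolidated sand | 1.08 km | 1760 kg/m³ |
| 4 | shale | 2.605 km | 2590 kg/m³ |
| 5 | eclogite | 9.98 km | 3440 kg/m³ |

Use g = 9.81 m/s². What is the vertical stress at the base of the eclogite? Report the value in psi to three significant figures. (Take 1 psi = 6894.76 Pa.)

glacial till: 1980 kg/m³ × 9.81 m/s² × 426 m = 8.275×10^6 Pa = 1200 psi
loess: 1620 kg/m³ × 9.81 m/s² × 380 m = 6.039×10^6 Pa = 875.9 psi
unconsolidated sand: 1760 kg/m³ × 9.81 m/s² × 1080 m = 1.865×10^7 Pa = 2704 psi
shale: 2590 kg/m³ × 9.81 m/s² × 2605 m = 6.619×10^7 Pa = 9600 psi
eclogite: 3440 kg/m³ × 9.81 m/s² × 9980 m = 3.368×10^8 Pa = 48847 psi
Total = 1200 + 875.9 + 2704 + 9600 + 48847 = 63227 psi

63200 psi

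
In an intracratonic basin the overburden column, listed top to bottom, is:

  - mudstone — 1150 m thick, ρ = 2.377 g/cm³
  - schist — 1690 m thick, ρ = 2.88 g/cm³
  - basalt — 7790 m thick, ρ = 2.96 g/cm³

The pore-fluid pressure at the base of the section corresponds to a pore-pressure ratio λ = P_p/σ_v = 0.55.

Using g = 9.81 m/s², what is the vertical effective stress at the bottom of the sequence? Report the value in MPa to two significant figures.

Overburden (lithostatic) stress σ_v:
mudstone: 2377 kg/m³ × 9.81 m/s² × 1150 m = 2.682×10^7 Pa = 26.82 MPa
schist: 2880 kg/m³ × 9.81 m/s² × 1690 m = 4.775×10^7 Pa = 47.75 MPa
basalt: 2960 kg/m³ × 9.81 m/s² × 7790 m = 2.262×10^8 Pa = 226.2 MPa
Total = 26.82 + 47.75 + 226.2 = 300.77 MPa
Pore pressure P_p = λ·σ_v = 0.55 × 300.8 MPa = 165.4 MPa
Effective stress σ' = σ_v − P_p = 300.8 − 165.4 = 135.34 MPa

140 MPa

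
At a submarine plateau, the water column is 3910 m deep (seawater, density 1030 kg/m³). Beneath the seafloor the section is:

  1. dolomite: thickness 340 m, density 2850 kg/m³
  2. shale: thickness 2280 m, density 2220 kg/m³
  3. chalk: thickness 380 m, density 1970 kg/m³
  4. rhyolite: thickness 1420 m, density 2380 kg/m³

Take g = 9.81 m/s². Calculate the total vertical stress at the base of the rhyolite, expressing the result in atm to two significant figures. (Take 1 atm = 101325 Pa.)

1400 atm

seawater: 1030 kg/m³ × 9.81 m/s² × 3910 m = 3.951×10^7 Pa = 389.9 atm
dolomite: 2850 kg/m³ × 9.81 m/s² × 340 m = 9.506×10^6 Pa = 93.82 atm
shale: 2220 kg/m³ × 9.81 m/s² × 2280 m = 4.965×10^7 Pa = 490.0 atm
chalk: 1970 kg/m³ × 9.81 m/s² × 380 m = 7.344×10^6 Pa = 72.48 atm
rhyolite: 2380 kg/m³ × 9.81 m/s² × 1420 m = 3.315×10^7 Pa = 327.2 atm
Total = 389.9 + 93.82 + 490.0 + 72.48 + 327.2 = 1373.5 atm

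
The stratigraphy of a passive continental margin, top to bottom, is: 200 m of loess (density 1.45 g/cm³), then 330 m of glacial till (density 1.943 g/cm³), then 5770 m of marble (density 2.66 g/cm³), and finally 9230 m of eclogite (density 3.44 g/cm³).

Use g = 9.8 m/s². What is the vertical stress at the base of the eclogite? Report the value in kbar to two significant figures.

loess: 1450 kg/m³ × 9.8 m/s² × 200 m = 2.842×10^6 Pa = 0.02842 kbar
glacial till: 1943 kg/m³ × 9.8 m/s² × 330 m = 6.284×10^6 Pa = 0.06284 kbar
marble: 2660 kg/m³ × 9.8 m/s² × 5770 m = 1.504×10^8 Pa = 1.504 kbar
eclogite: 3440 kg/m³ × 9.8 m/s² × 9230 m = 3.112×10^8 Pa = 3.112 kbar
Total = 0.02842 + 0.06284 + 1.504 + 3.112 = 4.7070 kbar

4.7 kbar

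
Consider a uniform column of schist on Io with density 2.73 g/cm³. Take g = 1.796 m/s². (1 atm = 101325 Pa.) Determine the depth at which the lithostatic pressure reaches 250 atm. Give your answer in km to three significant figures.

5.17 km

h = P/(ρg) = 250 atm / (2730 kg/m³ × 1.796 m/s²) = 2.533×10^7 Pa / 4903.1 Pa/m = 5166.4 m
= 5.1664 km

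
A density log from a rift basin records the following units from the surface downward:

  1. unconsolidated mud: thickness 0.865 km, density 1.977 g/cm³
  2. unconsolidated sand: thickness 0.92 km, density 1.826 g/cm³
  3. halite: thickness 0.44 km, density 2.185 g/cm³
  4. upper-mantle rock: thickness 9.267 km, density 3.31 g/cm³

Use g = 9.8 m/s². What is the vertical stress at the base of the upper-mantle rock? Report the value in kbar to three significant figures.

3.43 kbar

unconsolidated mud: 1977 kg/m³ × 9.8 m/s² × 865 m = 1.676×10^7 Pa = 0.1676 kbar
unconsolidated sand: 1826 kg/m³ × 9.8 m/s² × 920 m = 1.646×10^7 Pa = 0.1646 kbar
halite: 2185 kg/m³ × 9.8 m/s² × 440 m = 9.422×10^6 Pa = 0.09422 kbar
upper-mantle rock: 3310 kg/m³ × 9.8 m/s² × 9267 m = 3.006×10^8 Pa = 3.006 kbar
Total = 0.1676 + 0.1646 + 0.09422 + 3.006 = 3.4325 kbar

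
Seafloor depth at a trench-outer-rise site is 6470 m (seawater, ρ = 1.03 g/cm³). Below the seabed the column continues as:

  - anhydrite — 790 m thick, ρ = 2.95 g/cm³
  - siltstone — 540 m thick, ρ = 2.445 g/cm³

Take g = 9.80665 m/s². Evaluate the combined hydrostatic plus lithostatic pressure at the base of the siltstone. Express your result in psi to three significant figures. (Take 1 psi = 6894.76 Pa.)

seawater: 1030 kg/m³ × 9.80665 m/s² × 6470 m = 6.535×10^7 Pa = 9479 psi
anhydrite: 2950 kg/m³ × 9.80665 m/s² × 790 m = 2.285×10^7 Pa = 3315 psi
siltstone: 2445 kg/m³ × 9.80665 m/s² × 540 m = 1.295×10^7 Pa = 1878 psi
Total = 9479 + 3315 + 1878 = 14671 psi

14700 psi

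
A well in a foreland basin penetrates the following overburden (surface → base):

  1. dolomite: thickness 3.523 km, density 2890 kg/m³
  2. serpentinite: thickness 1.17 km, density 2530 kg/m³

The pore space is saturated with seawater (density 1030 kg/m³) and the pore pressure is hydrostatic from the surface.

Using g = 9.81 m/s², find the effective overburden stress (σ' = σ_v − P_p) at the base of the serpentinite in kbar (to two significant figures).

0.81 kbar

Overburden (lithostatic) stress σ_v:
dolomite: 2890 kg/m³ × 9.81 m/s² × 3523 m = 9.988×10^7 Pa = 99.88 MPa
serpentinite: 2530 kg/m³ × 9.81 m/s² × 1170 m = 2.904×10^7 Pa = 29.04 MPa
Total = 99.88 + 29.04 = 128.92 MPa
Pore pressure P_p = 1030 kg/m³ × 9.81 m/s² × 4693 m = 4.742×10^7 Pa = 47.42 MPa
Effective stress σ' = σ_v − P_p = 128.9 − 47.42 = 81.499 MPa = 0.81499 kbar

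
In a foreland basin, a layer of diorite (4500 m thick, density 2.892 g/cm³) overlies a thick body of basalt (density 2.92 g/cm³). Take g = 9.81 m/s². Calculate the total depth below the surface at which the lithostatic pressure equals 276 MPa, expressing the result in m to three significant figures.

Pressure at base of upper layers: 2892×9.81×4500 = 1.277×10^8 Pa = 127.7 MPa
Remaining pressure to be supplied by basalt: 2.760×10^8 − 1.277×10^8 = 1.483×10^8 Pa
Additional depth in basalt = 1.483×10^8 Pa / (2920 kg/m³ × 9.81 m/s²) = 5178.3 m
Total depth = 4500 m + 5178.3 m = 9678.3 m

9680 m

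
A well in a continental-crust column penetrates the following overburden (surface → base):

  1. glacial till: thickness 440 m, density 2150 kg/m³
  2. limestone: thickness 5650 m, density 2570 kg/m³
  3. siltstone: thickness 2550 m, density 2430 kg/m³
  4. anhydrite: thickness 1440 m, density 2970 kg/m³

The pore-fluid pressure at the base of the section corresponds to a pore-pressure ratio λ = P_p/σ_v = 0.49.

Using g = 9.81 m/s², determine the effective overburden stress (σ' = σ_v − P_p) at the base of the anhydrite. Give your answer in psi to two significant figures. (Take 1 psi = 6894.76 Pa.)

Overburden (lithostatic) stress σ_v:
glacial till: 2150 kg/m³ × 9.81 m/s² × 440 m = 9.280×10^6 Pa = 9.280 MPa
limestone: 2570 kg/m³ × 9.81 m/s² × 5650 m = 1.424×10^8 Pa = 142.4 MPa
siltstone: 2430 kg/m³ × 9.81 m/s² × 2550 m = 6.079×10^7 Pa = 60.79 MPa
anhydrite: 2970 kg/m³ × 9.81 m/s² × 1440 m = 4.196×10^7 Pa = 41.96 MPa
Total = 9.280 + 142.4 + 60.79 + 41.96 = 254.47 MPa
Pore pressure P_p = λ·σ_v = 0.49 × 254.5 MPa = 124.7 MPa
Effective stress σ' = σ_v − P_p = 254.5 − 124.7 = 129.78 MPa = 18823 psi

19000 psi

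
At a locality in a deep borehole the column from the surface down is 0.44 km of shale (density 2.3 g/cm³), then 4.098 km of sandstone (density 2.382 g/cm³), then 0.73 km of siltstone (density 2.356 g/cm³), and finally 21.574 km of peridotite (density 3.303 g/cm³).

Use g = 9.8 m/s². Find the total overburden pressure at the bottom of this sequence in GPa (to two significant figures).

0.82 GPa

shale: 2300 kg/m³ × 9.8 m/s² × 440 m = 9.918×10^6 Pa = 9.918×10^-3 GPa
sandstone: 2382 kg/m³ × 9.8 m/s² × 4098 m = 9.566×10^7 Pa = 0.09566 GPa
siltstone: 2356 kg/m³ × 9.8 m/s² × 730 m = 1.685×10^7 Pa = 0.01685 GPa
peridotite: 3303 kg/m³ × 9.8 m/s² × 21574 m = 6.983×10^8 Pa = 0.6983 GPa
Total = 9.918×10^-3 + 0.09566 + 0.01685 + 0.6983 = 0.82077 GPa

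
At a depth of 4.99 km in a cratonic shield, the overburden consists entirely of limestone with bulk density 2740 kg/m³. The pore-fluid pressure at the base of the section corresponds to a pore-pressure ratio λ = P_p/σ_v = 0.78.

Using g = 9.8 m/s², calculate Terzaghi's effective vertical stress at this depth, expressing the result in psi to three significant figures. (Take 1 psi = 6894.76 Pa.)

Overburden (lithostatic) stress σ_v:
limestone: 2740 kg/m³ × 9.8 m/s² × 4990 m = 1.340×10^8 Pa = 134.0 MPa
Pore pressure P_p = λ·σ_v = 0.78 × 134.0 MPa = 104.5 MPa
Effective stress σ' = σ_v − P_p = 134.0 − 104.5 = 29.478 MPa = 4275.4 psi

4280 psi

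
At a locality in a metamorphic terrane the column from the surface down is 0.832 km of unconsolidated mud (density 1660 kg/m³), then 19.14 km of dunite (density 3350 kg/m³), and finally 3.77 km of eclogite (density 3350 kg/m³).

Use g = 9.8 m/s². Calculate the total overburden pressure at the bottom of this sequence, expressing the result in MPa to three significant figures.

unconsolidated mud: 1660 kg/m³ × 9.8 m/s² × 832 m = 1.353×10^7 Pa = 13.53 MPa
dunite: 3350 kg/m³ × 9.8 m/s² × 19140 m = 6.284×10^8 Pa = 628.4 MPa
eclogite: 3350 kg/m³ × 9.8 m/s² × 3770 m = 1.238×10^8 Pa = 123.8 MPa
Total = 13.53 + 628.4 + 123.8 = 765.67 MPa

766 MPa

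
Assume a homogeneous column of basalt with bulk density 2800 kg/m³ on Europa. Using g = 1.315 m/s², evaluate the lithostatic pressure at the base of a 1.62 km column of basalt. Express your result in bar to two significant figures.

basalt: 2800 kg/m³ × 1.315 m/s² × 1620 m = 5.965×10^6 Pa = 59.65 bar

60 bar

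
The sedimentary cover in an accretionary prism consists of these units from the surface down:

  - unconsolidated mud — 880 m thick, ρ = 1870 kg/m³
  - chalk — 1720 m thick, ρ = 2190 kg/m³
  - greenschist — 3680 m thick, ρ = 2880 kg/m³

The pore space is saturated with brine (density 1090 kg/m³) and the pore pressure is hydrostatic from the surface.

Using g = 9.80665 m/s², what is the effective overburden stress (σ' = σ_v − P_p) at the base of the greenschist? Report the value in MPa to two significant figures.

90 MPa

Overburden (lithostatic) stress σ_v:
unconsolidated mud: 1870 kg/m³ × 9.80665 m/s² × 880 m = 1.614×10^7 Pa = 16.14 MPa
chalk: 2190 kg/m³ × 9.80665 m/s² × 1720 m = 3.694×10^7 Pa = 36.94 MPa
greenschist: 2880 kg/m³ × 9.80665 m/s² × 3680 m = 1.039×10^8 Pa = 103.9 MPa
Total = 16.14 + 36.94 + 103.9 = 157.01 MPa
Pore pressure P_p = 1090 kg/m³ × 9.80665 m/s² × 6280 m = 6.713×10^7 Pa = 67.13 MPa
Effective stress σ' = σ_v − P_p = 157.0 − 67.13 = 89.884 MPa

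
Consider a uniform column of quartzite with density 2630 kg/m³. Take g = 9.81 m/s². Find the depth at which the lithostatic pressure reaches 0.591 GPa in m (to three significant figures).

h = P/(ρg) = 0.591 GPa / (2630 kg/m³ × 9.81 m/s²) = 5.910×10^8 Pa / 25800 Pa/m = 22907 m

22900 m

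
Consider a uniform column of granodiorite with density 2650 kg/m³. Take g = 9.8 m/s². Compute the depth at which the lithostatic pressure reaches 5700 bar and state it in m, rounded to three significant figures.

h = P/(ρg) = 5700 bar / (2650 kg/m³ × 9.8 m/s²) = 5.700×10^8 Pa / 25970 Pa/m = 21948 m

21900 m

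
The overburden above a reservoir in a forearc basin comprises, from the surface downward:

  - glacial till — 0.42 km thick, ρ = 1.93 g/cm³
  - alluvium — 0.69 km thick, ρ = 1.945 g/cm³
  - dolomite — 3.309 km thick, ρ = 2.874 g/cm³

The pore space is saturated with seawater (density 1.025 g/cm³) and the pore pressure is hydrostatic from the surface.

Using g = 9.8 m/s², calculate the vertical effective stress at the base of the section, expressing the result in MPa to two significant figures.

70 MPa

Overburden (lithostatic) stress σ_v:
glacial till: 1930 kg/m³ × 9.8 m/s² × 420 m = 7.944×10^6 Pa = 7.944 MPa
alluvium: 1945 kg/m³ × 9.8 m/s² × 690 m = 1.315×10^7 Pa = 13.15 MPa
dolomite: 2874 kg/m³ × 9.8 m/s² × 3309 m = 9.320×10^7 Pa = 93.20 MPa
Total = 7.944 + 13.15 + 93.20 = 114.29 MPa
Pore pressure P_p = 1025 kg/m³ × 9.8 m/s² × 4419 m = 4.439×10^7 Pa = 44.39 MPa
Effective stress σ' = σ_v − P_p = 114.3 − 44.39 = 69.906 MPa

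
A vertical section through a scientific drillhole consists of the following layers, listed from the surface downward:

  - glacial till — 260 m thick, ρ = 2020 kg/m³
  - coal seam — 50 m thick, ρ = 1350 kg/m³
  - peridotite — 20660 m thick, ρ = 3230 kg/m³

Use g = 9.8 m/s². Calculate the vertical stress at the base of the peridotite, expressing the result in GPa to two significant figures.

glacial till: 2020 kg/m³ × 9.8 m/s² × 260 m = 5.147×10^6 Pa = 5.147×10^-3 GPa
coal seam: 1350 kg/m³ × 9.8 m/s² × 50 m = 6.615×10^5 Pa = 6.615×10^-4 GPa
peridotite: 3230 kg/m³ × 9.8 m/s² × 20660 m = 6.540×10^8 Pa = 0.6540 GPa
Total = 5.147×10^-3 + 6.615×10^-4 + 0.6540 = 0.65978 GPa

0.66 GPa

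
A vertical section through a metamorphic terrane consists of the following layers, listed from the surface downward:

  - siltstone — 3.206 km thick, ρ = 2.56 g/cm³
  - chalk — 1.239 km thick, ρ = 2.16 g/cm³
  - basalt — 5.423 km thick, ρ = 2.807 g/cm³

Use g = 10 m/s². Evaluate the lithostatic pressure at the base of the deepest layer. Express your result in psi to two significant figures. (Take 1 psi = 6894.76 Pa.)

siltstone: 2560 kg/m³ × 10 m/s² × 3206 m = 8.207×10^7 Pa = 11904 psi
chalk: 2160 kg/m³ × 10 m/s² × 1239 m = 2.676×10^7 Pa = 3882 psi
basalt: 2807 kg/m³ × 10 m/s² × 5423 m = 1.522×10^8 Pa = 22078 psi
Total = 11904 + 3882 + 22078 = 37863 psi

38000 psi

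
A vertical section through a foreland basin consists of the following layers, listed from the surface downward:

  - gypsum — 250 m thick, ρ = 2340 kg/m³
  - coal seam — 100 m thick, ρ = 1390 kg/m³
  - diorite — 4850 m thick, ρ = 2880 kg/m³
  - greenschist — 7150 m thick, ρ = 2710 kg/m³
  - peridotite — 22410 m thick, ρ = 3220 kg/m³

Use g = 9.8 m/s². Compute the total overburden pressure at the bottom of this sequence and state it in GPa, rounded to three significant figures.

gypsum: 2340 kg/m³ × 9.8 m/s² × 250 m = 5.733×10^6 Pa = 5.733×10^-3 GPa
coal seam: 1390 kg/m³ × 9.8 m/s² × 100 m = 1.362×10^6 Pa = 1.362×10^-3 GPa
diorite: 2880 kg/m³ × 9.8 m/s² × 4850 m = 1.369×10^8 Pa = 0.1369 GPa
greenschist: 2710 kg/m³ × 9.8 m/s² × 7150 m = 1.899×10^8 Pa = 0.1899 GPa
peridotite: 3220 kg/m³ × 9.8 m/s² × 22410 m = 7.072×10^8 Pa = 0.7072 GPa
Total = 5.733×10^-3 + 1.362×10^-3 + 0.1369 + 0.1899 + 0.7072 = 1.0410 GPa

1.04 GPa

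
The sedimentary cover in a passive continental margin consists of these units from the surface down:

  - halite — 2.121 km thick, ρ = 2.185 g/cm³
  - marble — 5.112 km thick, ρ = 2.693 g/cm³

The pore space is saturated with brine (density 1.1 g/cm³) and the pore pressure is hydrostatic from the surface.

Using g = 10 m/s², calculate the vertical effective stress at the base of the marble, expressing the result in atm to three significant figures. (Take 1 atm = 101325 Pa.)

Overburden (lithostatic) stress σ_v:
halite: 2185 kg/m³ × 10 m/s² × 2121 m = 4.634×10^7 Pa = 46.34 MPa
marble: 2693 kg/m³ × 10 m/s² × 5112 m = 1.377×10^8 Pa = 137.7 MPa
Total = 46.34 + 137.7 = 184.01 MPa
Pore pressure P_p = 1100 kg/m³ × 10 m/s² × 7233 m = 7.956×10^7 Pa = 79.56 MPa
Effective stress σ' = σ_v − P_p = 184.0 − 79.56 = 104.45 MPa = 1030.8 atm

1030 atm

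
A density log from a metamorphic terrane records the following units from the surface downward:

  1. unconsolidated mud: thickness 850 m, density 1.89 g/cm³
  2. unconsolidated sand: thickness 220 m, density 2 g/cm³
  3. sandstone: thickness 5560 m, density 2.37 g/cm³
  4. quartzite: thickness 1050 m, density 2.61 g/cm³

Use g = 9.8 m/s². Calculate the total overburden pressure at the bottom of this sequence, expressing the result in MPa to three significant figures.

unconsolidated mud: 1890 kg/m³ × 9.8 m/s² × 850 m = 1.574×10^7 Pa = 15.74 MPa
unconsolidated sand: 2000 kg/m³ × 9.8 m/s² × 220 m = 4.312×10^6 Pa = 4.312 MPa
sandstone: 2370 kg/m³ × 9.8 m/s² × 5560 m = 1.291×10^8 Pa = 129.1 MPa
quartzite: 2610 kg/m³ × 9.8 m/s² × 1050 m = 2.686×10^7 Pa = 26.86 MPa
Total = 15.74 + 4.312 + 129.1 + 26.86 = 176.05 MPa

176 MPa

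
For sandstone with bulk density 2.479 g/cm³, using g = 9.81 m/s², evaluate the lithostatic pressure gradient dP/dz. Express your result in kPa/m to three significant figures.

dP/dz = ρg = 2479 kg/m³ × 9.81 m/s² = 24319 Pa/m
= 24319 Pa/m × (1 kPa/m / 1000.0 Pa/m) = 24.319 kPa/m

24.3 kPa/m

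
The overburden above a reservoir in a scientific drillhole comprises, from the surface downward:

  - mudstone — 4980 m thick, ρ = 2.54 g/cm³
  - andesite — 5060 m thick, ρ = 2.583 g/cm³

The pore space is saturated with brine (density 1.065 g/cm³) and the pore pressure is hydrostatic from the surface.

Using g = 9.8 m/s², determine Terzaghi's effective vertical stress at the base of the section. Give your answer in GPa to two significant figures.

Overburden (lithostatic) stress σ_v:
mudstone: 2540 kg/m³ × 9.8 m/s² × 4980 m = 1.240×10^8 Pa = 124.0 MPa
andesite: 2583 kg/m³ × 9.8 m/s² × 5060 m = 1.281×10^8 Pa = 128.1 MPa
Total = 124.0 + 128.1 = 252.05 MPa
Pore pressure P_p = 1065 kg/m³ × 9.8 m/s² × 10040 m = 1.048×10^8 Pa = 104.8 MPa
Effective stress σ' = σ_v − P_p = 252.0 − 104.8 = 147.26 MPa = 0.14726 GPa

0.15 GPa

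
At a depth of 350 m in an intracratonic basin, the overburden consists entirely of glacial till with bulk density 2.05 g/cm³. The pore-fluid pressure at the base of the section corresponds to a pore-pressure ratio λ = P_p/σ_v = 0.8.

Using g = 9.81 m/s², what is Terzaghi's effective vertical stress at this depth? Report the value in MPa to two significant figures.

1.4 MPa

Overburden (lithostatic) stress σ_v:
glacial till: 2050 kg/m³ × 9.81 m/s² × 350 m = 7.039×10^6 Pa = 7.039 MPa
Pore pressure P_p = λ·σ_v = 0.8 × 7.039 MPa = 5.631 MPa
Effective stress σ' = σ_v − P_p = 7.039 − 5.631 = 1.4077 MPa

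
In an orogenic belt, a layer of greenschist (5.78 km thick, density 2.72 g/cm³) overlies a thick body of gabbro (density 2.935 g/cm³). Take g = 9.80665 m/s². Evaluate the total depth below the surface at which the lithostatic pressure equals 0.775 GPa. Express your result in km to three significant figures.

27.3 km

Pressure at base of upper layers: 2720×9.80665×5780 = 1.542×10^8 Pa = 0.1542 GPa
Remaining pressure to be supplied by gabbro: 7.750×10^8 − 1.542×10^8 = 6.208×10^8 Pa
Additional depth in gabbro = 6.208×10^8 Pa / (2935 kg/m³ × 9.80665 m/s²) = 21569 m
Total depth = 5780 m + 21569 m = 27349 m
= 27.349 km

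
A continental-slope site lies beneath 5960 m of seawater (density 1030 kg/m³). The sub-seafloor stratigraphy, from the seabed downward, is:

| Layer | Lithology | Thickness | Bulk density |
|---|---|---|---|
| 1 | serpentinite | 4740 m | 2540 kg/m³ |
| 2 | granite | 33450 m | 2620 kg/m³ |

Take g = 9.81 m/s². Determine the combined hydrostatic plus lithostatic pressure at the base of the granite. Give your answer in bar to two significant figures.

10000 bar

seawater: 1030 kg/m³ × 9.81 m/s² × 5960 m = 6.022×10^7 Pa = 602.2 bar
serpentinite: 2540 kg/m³ × 9.81 m/s² × 4740 m = 1.181×10^8 Pa = 1181 bar
granite: 2620 kg/m³ × 9.81 m/s² × 33450 m = 8.597×10^8 Pa = 8597 bar
Total = 602.2 + 1181 + 8597 = 10381 bar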